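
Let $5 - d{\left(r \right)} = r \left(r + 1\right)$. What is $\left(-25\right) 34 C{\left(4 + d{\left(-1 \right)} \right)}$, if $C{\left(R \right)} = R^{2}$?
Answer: $-68850$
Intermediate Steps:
$d{\left(r \right)} = 5 - r \left(1 + r\right)$ ($d{\left(r \right)} = 5 - r \left(r + 1\right) = 5 - r \left(1 + r\right)$)
$\left(-25\right) 34 C{\left(4 + d{\left(-1 \right)} \right)} = \left(-25\right) 34 \left(4 - -5\right)^{2} = - 850 \left(4 + \left(5 + 1 - 1\right)\right)^{2} = - 850 \left(4 + 5\right)^{2} = - 850 \cdot 9^{2} = \left(-850\right) 81 = -68850$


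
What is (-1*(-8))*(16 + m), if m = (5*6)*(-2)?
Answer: -352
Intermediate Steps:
m = -60 (m = 30*(-2) = -60)
(-1*(-8))*(16 + m) = (-1*(-8))*(16 - 60) = 8*(-44) = -352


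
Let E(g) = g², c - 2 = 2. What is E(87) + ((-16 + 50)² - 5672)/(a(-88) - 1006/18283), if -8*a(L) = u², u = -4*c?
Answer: 2259234653/293031 ≈ 7709.9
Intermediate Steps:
c = 4 (c = 2 + 2 = 4)
u = -16 (u = -4*4 = -16)
a(L) = -32 (a(L) = -⅛*(-16)² = -⅛*256 = -32)
E(87) + ((-16 + 50)² - 5672)/(a(-88) - 1006/18283) = 87² + ((-16 + 50)² - 5672)/(-32 - 1006/18283) = 7569 + (34² - 5672)/(-32 - 1006*1/18283) = 7569 + (1156 - 5672)/(-32 - 1006/18283) = 7569 - 4516/(-586062/18283) = 7569 - 4516*(-18283/586062) = 7569 + 41283014/293031 = 2259234653/293031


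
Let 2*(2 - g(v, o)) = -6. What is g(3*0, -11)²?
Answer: 25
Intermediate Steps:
g(v, o) = 5 (g(v, o) = 2 - ½*(-6) = 2 + 3 = 5)
g(3*0, -11)² = 5² = 25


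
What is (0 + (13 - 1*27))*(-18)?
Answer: 252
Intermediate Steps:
(0 + (13 - 1*27))*(-18) = (0 + (13 - 27))*(-18) = (0 - 14)*(-18) = -14*(-18) = 252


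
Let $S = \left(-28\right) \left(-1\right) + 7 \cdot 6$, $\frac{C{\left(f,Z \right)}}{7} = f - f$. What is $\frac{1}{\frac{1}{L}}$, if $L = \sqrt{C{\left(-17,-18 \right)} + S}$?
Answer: $\sqrt{70} \approx 8.3666$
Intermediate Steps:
$C{\left(f,Z \right)} = 0$ ($C{\left(f,Z \right)} = 7 \left(f - f\right) = 7 \cdot 0 = 0$)
$S = 70$ ($S = 28 + 42 = 70$)
$L = \sqrt{70}$ ($L = \sqrt{0 + 70} = \sqrt{70} \approx 8.3666$)
$\frac{1}{\frac{1}{L}} = \frac{1}{\frac{1}{\sqrt{70}}} = \frac{1}{\frac{1}{70} \sqrt{70}} = \sqrt{70}$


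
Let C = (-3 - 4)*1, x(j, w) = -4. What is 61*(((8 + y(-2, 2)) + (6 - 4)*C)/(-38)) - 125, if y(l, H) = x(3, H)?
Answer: -2070/19 ≈ -108.95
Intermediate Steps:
C = -7 (C = -7*1 = -7)
y(l, H) = -4
61*(((8 + y(-2, 2)) + (6 - 4)*C)/(-38)) - 125 = 61*(((8 - 4) + (6 - 4)*(-7))/(-38)) - 125 = 61*((4 + 2*(-7))*(-1/38)) - 125 = 61*((4 - 14)*(-1/38)) - 125 = 61*(-10*(-1/38)) - 125 = 61*(5/19) - 125 = 305/19 - 125 = -2070/19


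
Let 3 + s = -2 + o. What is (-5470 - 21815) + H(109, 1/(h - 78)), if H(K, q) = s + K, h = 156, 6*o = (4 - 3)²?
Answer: -163085/6 ≈ -27181.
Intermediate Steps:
o = ⅙ (o = (4 - 3)²/6 = (⅙)*1² = (⅙)*1 = ⅙ ≈ 0.16667)
s = -29/6 (s = -3 + (-2 + ⅙) = -3 - 11/6 = -29/6 ≈ -4.8333)
H(K, q) = -29/6 + K
(-5470 - 21815) + H(109, 1/(h - 78)) = (-5470 - 21815) + (-29/6 + 109) = -27285 + 625/6 = -163085/6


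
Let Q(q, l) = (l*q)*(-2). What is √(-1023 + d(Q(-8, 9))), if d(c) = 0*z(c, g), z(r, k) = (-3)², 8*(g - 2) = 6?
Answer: I*√1023 ≈ 31.984*I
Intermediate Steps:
g = 11/4 (g = 2 + (⅛)*6 = 2 + ¾ = 11/4 ≈ 2.7500)
z(r, k) = 9
Q(q, l) = -2*l*q
d(c) = 0 (d(c) = 0*9 = 0)
√(-1023 + d(Q(-8, 9))) = √(-1023 + 0) = √(-1023) = I*√1023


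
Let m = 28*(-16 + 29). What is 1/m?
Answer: 1/364 ≈ 0.0027473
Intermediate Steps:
m = 364 (m = 28*13 = 364)
1/m = 1/364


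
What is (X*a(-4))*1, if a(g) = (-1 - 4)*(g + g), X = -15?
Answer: -600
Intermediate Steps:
a(g) = -10*g
(X*a(-4))*1 = -(-150)*(-4)*1 = -15*40*1 = -600*1 = -600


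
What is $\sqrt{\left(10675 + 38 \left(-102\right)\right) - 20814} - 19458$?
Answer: $-19458 + i \sqrt{14015} \approx -19458.0 + 118.39 i$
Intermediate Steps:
$\sqrt{\left(10675 + 38 \left(-102\right)\right) - 20814} - 19458 = \sqrt{\left(10675 - 3876\right) - 20814} - 19458 = \sqrt{6799 - 20814} - 19458 = \sqrt{-14015} - 19458 = i \sqrt{14015} - 19458 = -19458 + i \sqrt{14015}$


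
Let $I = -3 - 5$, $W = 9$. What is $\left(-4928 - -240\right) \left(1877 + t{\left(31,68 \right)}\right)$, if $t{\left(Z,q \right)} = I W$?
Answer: $-8461840$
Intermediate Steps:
$I = -8$
$t{\left(Z,q \right)} = -72$ ($t{\left(Z,q \right)} = \left(-8\right) 9 = -72$)
$\left(-4928 - -240\right) \left(1877 + t{\left(31,68 \right)}\right) = \left(-4928 - -240\right) \left(1877 - 72\right) = \left(-4928 + 240\right) 1805 = \left(-4688\right) 1805 = -8461840$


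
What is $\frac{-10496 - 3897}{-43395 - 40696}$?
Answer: $\frac{14393}{84091} \approx 0.17116$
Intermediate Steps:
$\frac{-10496 - 3897}{-43395 - 40696} = - \frac{14393}{-84091} = \left(-14393\right) \left(- \frac{1}{84091}\right) = \frac{14393}{84091}$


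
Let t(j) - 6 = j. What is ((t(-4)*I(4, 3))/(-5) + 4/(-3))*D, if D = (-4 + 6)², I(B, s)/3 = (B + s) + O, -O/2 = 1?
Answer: -88/3 ≈ -29.333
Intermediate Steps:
O = -2 (O = -2*1 = -2)
t(j) = 6 + j
I(B, s) = -6 + 3*B + 3*s (I(B, s) = 3*((B + s) - 2) = 3*(-2 + B + s) = -6 + 3*B + 3*s)
D = 4 (D = 2² = 4)
((t(-4)*I(4, 3))/(-5) + 4/(-3))*D = (((6 - 4)*(-6 + 3*4 + 3*3))/(-5) + 4/(-3))*4 = ((2*(-6 + 12 + 9))*(-⅕) + 4*(-⅓))*4 = ((2*15)*(-⅕) - 4/3)*4 = (30*(-⅕) - 4/3)*4 = (-6 - 4/3)*4 = -22/3*4 = -88/3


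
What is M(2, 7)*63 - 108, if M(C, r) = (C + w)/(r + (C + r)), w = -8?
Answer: -1053/8 ≈ -131.63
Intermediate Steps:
M(C, r) = (-8 + C)/(C + 2*r) (M(C, r) = (C - 8)/(r + (C + r)) = (-8 + C)/(C + 2*r))
M(2, 7)*63 - 108 = ((-8 + 2)/(2 + 2*7))*63 - 108 = (-6/(2 + 14))*63 - 108 = (-6/16)*63 - 108 = ((1/16)*(-6))*63 - 108 = -3/8*63 - 108 = -189/8 - 108 = -1053/8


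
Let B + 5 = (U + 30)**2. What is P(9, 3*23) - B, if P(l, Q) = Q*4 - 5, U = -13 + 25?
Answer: -1488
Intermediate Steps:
U = 12
P(l, Q) = -5 + 4*Q (P(l, Q) = 4*Q - 5 = -5 + 4*Q)
B = 1759 (B = -5 + (12 + 30)**2 = -5 + 42**2 = -5 + 1764 = 1759)
P(9, 3*23) - B = (-5 + 4*(3*23)) - 1*1759 = (-5 + 4*69) - 1759 = (-5 + 276) - 1759 = 271 - 1759 = -1488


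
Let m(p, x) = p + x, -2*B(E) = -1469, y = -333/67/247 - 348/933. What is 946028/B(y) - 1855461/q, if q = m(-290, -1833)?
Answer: 6742507097/3118687 ≈ 2162.0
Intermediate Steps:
y = -2023247/5146739 (y = -333*1/67*(1/247) - 348*1/933 = -333/67*1/247 - 116/311 = -333/16549 - 116/311 = -2023247/5146739 ≈ -0.39311)
B(E) = 1469/2 (B(E) = -½*(-1469) = 1469/2)
q = -2123 (q = -290 - 1833 = -2123)
946028/B(y) - 1855461/q = 946028/(1469/2) - 1855461/(-2123) = 946028*(2/1469) - 1855461*(-1/2123) = 1892056/1469 + 1855461/2123 = 6742507097/3118687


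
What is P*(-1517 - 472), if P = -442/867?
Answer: 1014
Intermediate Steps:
P = -26/51 (P = -442*1/867 = -26/51 ≈ -0.50980)
P*(-1517 - 472) = -26*(-1517 - 472)/51 = -26/51*(-1989) = 1014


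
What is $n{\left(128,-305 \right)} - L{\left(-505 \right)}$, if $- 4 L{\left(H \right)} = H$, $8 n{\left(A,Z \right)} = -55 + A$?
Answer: $- \frac{937}{8} \approx -117.13$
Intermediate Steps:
$n{\left(A,Z \right)} = - \frac{55}{8} + \frac{A}{8}$ ($n{\left(A,Z \right)} = \frac{-55 + A}{8} = - \frac{55}{8} + \frac{A}{8}$)
$L{\left(H \right)} = - \frac{H}{4}$
$n{\left(128,-305 \right)} - L{\left(-505 \right)} = \left(- \frac{55}{8} + \frac{1}{8} \cdot 128\right) - \left(- \frac{1}{4}\right) \left(-505\right) = \left(- \frac{55}{8} + 16\right) - \frac{505}{4} = \frac{73}{8} - \frac{505}{4} = - \frac{937}{8}$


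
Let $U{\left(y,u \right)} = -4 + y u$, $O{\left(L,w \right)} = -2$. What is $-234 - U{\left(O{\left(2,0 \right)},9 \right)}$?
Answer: $-212$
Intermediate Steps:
$U{\left(y,u \right)} = -4 + u y$
$-234 - U{\left(O{\left(2,0 \right)},9 \right)} = -234 - \left(-4 + 9 \left(-2\right)\right) = -234 - \left(-4 - 18\right) = -234 - -22 = -234 + 22 = -212$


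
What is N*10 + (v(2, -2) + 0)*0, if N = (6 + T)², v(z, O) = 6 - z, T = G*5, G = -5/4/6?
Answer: 70805/288 ≈ 245.85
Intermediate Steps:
G = -5/24 (G = -5*¼*(⅙) = -5/4*⅙ = -5/24 ≈ -0.20833)
T = -25/24 (T = -5/24*5 = -25/24 ≈ -1.0417)
N = 14161/576 (N = (6 - 25/24)² = (119/24)² = 14161/576 ≈ 24.585)
N*10 + (v(2, -2) + 0)*0 = (14161/576)*10 + ((6 - 1*2) + 0)*0 = 70805/288 + ((6 - 2) + 0)*0 = 70805/288 + (4 + 0)*0 = 70805/288 + 4*0 = 70805/288 + 0 = 70805/288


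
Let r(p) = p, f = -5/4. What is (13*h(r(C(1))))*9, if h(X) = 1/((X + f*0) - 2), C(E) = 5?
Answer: 39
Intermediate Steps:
f = -5/4 (f = -5*¼ = -5/4 ≈ -1.2500)
h(X) = 1/(-2 + X) (h(X) = 1/((X - 5/4*0) - 2) = 1/((X + 0) - 2) = 1/(X - 2) = 1/(-2 + X))
(13*h(r(C(1))))*9 = (13/(-2 + 5))*9 = (13/3)*9 = 39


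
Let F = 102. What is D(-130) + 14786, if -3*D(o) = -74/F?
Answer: 2262295/153 ≈ 14786.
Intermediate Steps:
D(o) = 37/153 (D(o) = -(-74)/(3*102) = -⅓*(-37/51) = 37/153)
D(-130) + 14786 = 37/153 + 14786 = 2262295/153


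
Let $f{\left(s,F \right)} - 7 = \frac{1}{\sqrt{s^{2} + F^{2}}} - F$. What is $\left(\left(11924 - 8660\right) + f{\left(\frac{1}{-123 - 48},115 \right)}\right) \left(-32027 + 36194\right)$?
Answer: $13151052 + \frac{712557 \sqrt{386712226}}{386712226} \approx 1.3151 \cdot 10^{7}$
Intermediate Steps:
$f{\left(s,F \right)} = 7 + \frac{1}{\sqrt{F^{2} + s^{2}}} - F$ ($f{\left(s,F \right)} = 7 - \left(F - \frac{1}{\sqrt{s^{2} + F^{2}}}\right) = 7 - \left(F - \frac{1}{\sqrt{F^{2} + s^{2}}}\right) = 7 + \frac{1}{\sqrt{F^{2} + s^{2}}} - F$)
$\left(\left(11924 - 8660\right) + f{\left(\frac{1}{-123 - 48},115 \right)}\right) \left(-32027 + 36194\right) = \left(\left(11924 - 8660\right) + \left(7 + \frac{1}{\sqrt{115^{2} + \left(\frac{1}{-123 - 48}\right)^{2}}} - 115\right)\right) \left(-32027 + 36194\right) = \left(3264 + \left(7 + \frac{1}{\sqrt{13225 + \left(\frac{1}{-171}\right)^{2}}} - 115\right)\right) 4167 = \left(3264 + \left(7 + \frac{1}{\sqrt{13225 + \left(- \frac{1}{171}\right)^{2}}} - 115\right)\right) 4167 = \left(3264 + \left(7 + \frac{1}{\sqrt{13225 + \frac{1}{29241}}} - 115\right)\right) 4167 = \left(3264 + \left(7 + \frac{1}{\sqrt{\frac{386712226}{29241}}} - 115\right)\right) 4167 = \left(3264 + \left(7 + \frac{171 \sqrt{386712226}}{386712226} - 115\right)\right) 4167 = \left(3264 - \left(108 - \frac{171 \sqrt{386712226}}{386712226}\right)\right) 4167 = \left(3156 + \frac{171 \sqrt{386712226}}{386712226}\right) 4167 = 13151052 + \frac{712557 \sqrt{386712226}}{386712226}$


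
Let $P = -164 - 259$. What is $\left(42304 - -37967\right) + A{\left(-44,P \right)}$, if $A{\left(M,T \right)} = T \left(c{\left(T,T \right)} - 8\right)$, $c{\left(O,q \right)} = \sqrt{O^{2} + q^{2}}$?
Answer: $83655 - 178929 \sqrt{2} \approx -1.6939 \cdot 10^{5}$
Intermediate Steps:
$P = -423$
$A{\left(M,T \right)} = T \left(-8 + \sqrt{2} \sqrt{T^{2}}\right)$ ($A{\left(M,T \right)} = T \left(\sqrt{T^{2} + T^{2}} - 8\right) = T \left(\sqrt{2 T^{2}} - 8\right) = T \left(\sqrt{2} \sqrt{T^{2}} - 8\right) = T \left(-8 + \sqrt{2} \sqrt{T^{2}}\right)$)
$\left(42304 - -37967\right) + A{\left(-44,P \right)} = \left(42304 - -37967\right) - 423 \left(-8 + \sqrt{2} \sqrt{\left(-423\right)^{2}}\right) = \left(42304 + 37967\right) - 423 \left(-8 + \sqrt{2} \sqrt{178929}\right) = 80271 - 423 \left(-8 + \sqrt{2} \cdot 423\right) = 80271 - 423 \left(-8 + 423 \sqrt{2}\right) = 80271 + \left(3384 - 178929 \sqrt{2}\right) = 83655 - 178929 \sqrt{2}$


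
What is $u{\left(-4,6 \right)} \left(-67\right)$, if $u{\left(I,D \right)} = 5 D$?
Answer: $-2010$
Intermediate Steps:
$u{\left(-4,6 \right)} \left(-67\right) = 5 \cdot 6 \left(-67\right) = 30 \left(-67\right) = -2010$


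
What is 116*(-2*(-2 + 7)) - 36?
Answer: -1196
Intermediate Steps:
116*(-2*(-2 + 7)) - 36 = 116*(-2*5) - 36 = 116*(-10) - 36 = -1160 - 36 = -1196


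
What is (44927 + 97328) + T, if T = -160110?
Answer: -17855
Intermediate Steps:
(44927 + 97328) + T = (44927 + 97328) - 160110 = 142255 - 160110 = -17855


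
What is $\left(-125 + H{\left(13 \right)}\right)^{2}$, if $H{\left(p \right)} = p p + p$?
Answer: $3249$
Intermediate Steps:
$H{\left(p \right)} = p + p^{2}$ ($H{\left(p \right)} = p^{2} + p = p + p^{2}$)
$\left(-125 + H{\left(13 \right)}\right)^{2} = \left(-125 + 13 \left(1 + 13\right)\right)^{2} = \left(-125 + 13 \cdot 14\right)^{2} = \left(-125 + 182\right)^{2} = 57^{2} = 3249$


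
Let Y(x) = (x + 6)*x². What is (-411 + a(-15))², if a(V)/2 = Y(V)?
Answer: 19900521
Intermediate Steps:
Y(x) = x²*(6 + x) (Y(x) = (6 + x)*x² = x²*(6 + x))
a(V) = 2*V²*(6 + V) (a(V) = 2*(V²*(6 + V)) = 2*V²*(6 + V))
(-411 + a(-15))² = (-411 + 2*(-15)²*(6 - 15))² = (-411 + 2*225*(-9))² = (-411 - 4050)² = (-4461)² = 19900521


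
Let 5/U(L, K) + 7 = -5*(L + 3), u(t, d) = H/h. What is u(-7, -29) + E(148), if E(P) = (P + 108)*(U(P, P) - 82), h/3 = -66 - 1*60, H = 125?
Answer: -1007838467/48006 ≈ -20994.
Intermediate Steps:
h = -378 (h = 3*(-66 - 1*60) = 3*(-66 - 60) = 3*(-126) = -378)
u(t, d) = -125/378 (u(t, d) = 125/(-378) = 125*(-1/378) = -125/378)
U(L, K) = 5/(-22 - 5*L) (U(L, K) = 5/(-7 - 5*(L + 3)) = 5/(-7 - 5*(3 + L)) = 5/(-7 + (-15 - 5*L)) = 5/(-22 - 5*L))
E(P) = (-82 - 5/(22 + 5*P))*(108 + P) (E(P) = (P + 108)*(-5/(22 + 5*P) - 82) = (108 + P)*(-82 - 5/(22 + 5*P)) = (-82 - 5/(22 + 5*P))*(108 + P))
u(-7, -29) + E(148) = -125/378 + (-195372 - 46089*148 - 410*148²)/(22 + 5*148) = -125/378 + (-195372 - 6821172 - 410*21904)/(22 + 740) = -125/378 + (-195372 - 6821172 - 8980640)/762 = -125/378 + (1/762)*(-15997184) = -125/378 - 7998592/381 = -1007838467/48006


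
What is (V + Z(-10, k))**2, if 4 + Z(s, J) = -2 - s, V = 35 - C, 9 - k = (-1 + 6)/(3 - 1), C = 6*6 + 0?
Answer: 9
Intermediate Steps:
C = 36 (C = 36 + 0 = 36)
k = 13/2 (k = 9 - (-1 + 6)/(3 - 1) = 9 - 5/2 = 13/2 ≈ 6.5000)
V = -1 (V = 35 - 1*36 = 35 - 36 = -1)
Z(s, J) = -6 - s (Z(s, J) = -4 + (-2 - s) = -6 - s)
(V + Z(-10, k))**2 = (-1 + (-6 - 1*(-10)))**2 = (-1 + (-6 + 10))**2 = (-1 + 4)**2 = 3**2 = 9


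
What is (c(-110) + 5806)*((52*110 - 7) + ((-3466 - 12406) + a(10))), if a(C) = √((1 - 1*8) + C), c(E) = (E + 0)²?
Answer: -181907054 + 17906*√3 ≈ -1.8188e+8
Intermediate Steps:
c(E) = E²
a(C) = √(-7 + C) (a(C) = √((1 - 8) + C) = √(-7 + C))
(c(-110) + 5806)*((52*110 - 7) + ((-3466 - 12406) + a(10))) = ((-110)² + 5806)*((52*110 - 7) + ((-3466 - 12406) + √(-7 + 10))) = (12100 + 5806)*((5720 - 7) + (-15872 + √3)) = 17906*(5713 + (-15872 + √3)) = 17906*(-10159 + √3) = -181907054 + 17906*√3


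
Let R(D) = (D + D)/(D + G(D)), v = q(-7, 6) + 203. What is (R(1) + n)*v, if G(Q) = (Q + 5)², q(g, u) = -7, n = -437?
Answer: -3168732/37 ≈ -85641.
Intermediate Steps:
G(Q) = (5 + Q)²
v = 196 (v = -7 + 203 = 196)
R(D) = 2*D/(D + (5 + D)²) (R(D) = (D + D)/(D + (5 + D)²) = (2*D)/(D + (5 + D)²) = 2*D/(D + (5 + D)²))
(R(1) + n)*v = (2*1/(1 + (5 + 1)²) - 437)*196 = (2*1/(1 + 6²) - 437)*196 = (2*1/(1 + 36) - 437)*196 = (2*1/37 - 437)*196 = (2*1*(1/37) - 437)*196 = (2/37 - 437)*196 = -16167/37*196 = -3168732/37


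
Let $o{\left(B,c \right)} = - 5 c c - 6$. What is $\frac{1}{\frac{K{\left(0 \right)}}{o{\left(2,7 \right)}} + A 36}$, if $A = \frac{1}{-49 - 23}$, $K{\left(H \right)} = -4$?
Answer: $- \frac{502}{243} \approx -2.0658$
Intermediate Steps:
$o{\left(B,c \right)} = -6 - 5 c^{2}$ ($o{\left(B,c \right)} = - 5 c^{2} - 6 = -6 - 5 c^{2}$)
$A = - \frac{1}{72}$ ($A = \frac{1}{-72} = - \frac{1}{72} \approx -0.013889$)
$\frac{1}{\frac{K{\left(0 \right)}}{o{\left(2,7 \right)}} + A 36} = \frac{1}{- \frac{4}{-6 - 5 \cdot 7^{2}} - \frac{1}{2}} = \frac{1}{- \frac{4}{-6 - 245} - \frac{1}{2}} = \frac{1}{- \frac{4}{-251} - \frac{1}{2}} = \frac{1}{\left(-4\right) \left(- \frac{1}{251}\right) - \frac{1}{2}} = \frac{1}{\frac{4}{251} - \frac{1}{2}} = \frac{1}{- \frac{243}{502}} = - \frac{502}{243}$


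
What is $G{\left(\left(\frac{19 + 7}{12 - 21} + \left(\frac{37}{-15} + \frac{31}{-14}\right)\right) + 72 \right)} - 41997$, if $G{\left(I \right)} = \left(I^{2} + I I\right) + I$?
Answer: $- \frac{3336944602}{99225} \approx -33630.0$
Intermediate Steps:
$G{\left(I \right)} = I + 2 I^{2}$ ($G{\left(I \right)} = \left(I^{2} + I^{2}\right) + I = 2 I^{2} + I = I + 2 I^{2}$)
$G{\left(\left(\frac{19 + 7}{12 - 21} + \left(\frac{37}{-15} + \frac{31}{-14}\right)\right) + 72 \right)} - 41997 = \left(\left(\frac{19 + 7}{12 - 21} + \left(\frac{37}{-15} + \frac{31}{-14}\right)\right) + 72\right) \left(1 + 2 \left(\left(\frac{19 + 7}{12 - 21} + \left(\frac{37}{-15} + \frac{31}{-14}\right)\right) + 72\right)\right) - 41997 = \left(\left(\frac{26}{-9} + \left(37 \left(- \frac{1}{15}\right) + 31 \left(- \frac{1}{14}\right)\right)\right) + 72\right) \left(1 + 2 \left(\left(\frac{26}{-9} + \left(37 \left(- \frac{1}{15}\right) + 31 \left(- \frac{1}{14}\right)\right)\right) + 72\right)\right) - 41997 = \left(\left(26 \left(- \frac{1}{9}\right) - \frac{983}{210}\right) + 72\right) \left(1 + 2 \left(\left(26 \left(- \frac{1}{9}\right) - \frac{983}{210}\right) + 72\right)\right) - 41997 = \left(\left(- \frac{26}{9} - \frac{983}{210}\right) + 72\right) \left(1 + 2 \left(\left(- \frac{26}{9} - \frac{983}{210}\right) + 72\right)\right) - 41997 = \left(- \frac{4769}{630} + 72\right) \left(1 + 2 \left(- \frac{4769}{630} + 72\right)\right) - 41997 = \frac{40591 \left(1 + 2 \cdot \frac{40591}{630}\right)}{630} - 41997 = \frac{40591 \left(1 + \frac{40591}{315}\right)}{630} - 41997 = \frac{40591}{630} \cdot \frac{40906}{315} - 41997 = \frac{830207723}{99225} - 41997 = - \frac{3336944602}{99225}$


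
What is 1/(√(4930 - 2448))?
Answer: √2482/2482 ≈ 0.020072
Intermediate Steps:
1/(√(4930 - 2448)) = 1/(√2482) = √2482/2482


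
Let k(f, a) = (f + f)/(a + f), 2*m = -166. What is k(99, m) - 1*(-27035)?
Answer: 216379/8 ≈ 27047.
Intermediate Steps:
m = -83 (m = (1/2)*(-166) = -83)
k(f, a) = 2*f/(a + f) (k(f, a) = (2*f)/(a + f) = 2*f/(a + f))
k(99, m) - 1*(-27035) = 2*99/(-83 + 99) - 1*(-27035) = 2*99/16 + 27035 = 2*99*(1/16) + 27035 = 99/8 + 27035 = 216379/8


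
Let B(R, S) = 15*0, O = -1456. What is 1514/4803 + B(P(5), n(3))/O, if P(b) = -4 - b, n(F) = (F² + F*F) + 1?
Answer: 1514/4803 ≈ 0.31522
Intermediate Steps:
n(F) = 1 + 2*F² (n(F) = (F² + F²) + 1 = 2*F² + 1 = 1 + 2*F²)
B(R, S) = 0
1514/4803 + B(P(5), n(3))/O = 1514/4803 + 0/(-1456) = 1514*(1/4803) + 0*(-1/1456) = 1514/4803 + 0 = 1514/4803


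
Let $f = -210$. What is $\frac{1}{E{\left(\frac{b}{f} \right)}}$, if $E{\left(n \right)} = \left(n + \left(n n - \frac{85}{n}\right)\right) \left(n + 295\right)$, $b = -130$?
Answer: $- \frac{120393}{4851173312} \approx -2.4817 \cdot 10^{-5}$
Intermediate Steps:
$E{\left(n \right)} = \left(295 + n\right) \left(n + n^{2} - \frac{85}{n}\right)$ ($E{\left(n \right)} = \left(n + \left(n^{2} - \frac{85}{n}\right)\right) \left(295 + n\right) = \left(n + n^{2} - \frac{85}{n}\right) \left(295 + n\right) = \left(295 + n\right) \left(n + n^{2} - \frac{85}{n}\right)$)
$\frac{1}{E{\left(\frac{b}{f} \right)}} = \frac{1}{-85 + \left(- \frac{130}{-210}\right)^{3} - \frac{25075}{\left(-130\right) \frac{1}{-210}} + 295 \left(- \frac{130}{-210}\right) + 296 \left(- \frac{130}{-210}\right)^{2}} = \frac{1}{-85 + \left(\left(-130\right) \left(- \frac{1}{210}\right)\right)^{3} - \frac{25075}{\left(-130\right) \left(- \frac{1}{210}\right)} + 295 \left(\left(-130\right) \left(- \frac{1}{210}\right)\right) + 296 \left(\left(-130\right) \left(- \frac{1}{210}\right)\right)^{2}} = \frac{1}{-85 + \left(\frac{13}{21}\right)^{3} - \frac{25075}{\frac{13}{21}} + 295 \cdot \frac{13}{21} + 296 \left(\frac{13}{21}\right)^{2}} = \frac{1}{-85 + \frac{2197}{9261} - \frac{526575}{13} + \frac{3835}{21} + 296 \cdot \frac{169}{441}} = \frac{1}{-85 + \frac{2197}{9261} - \frac{526575}{13} + \frac{3835}{21} + \frac{50024}{441}} = \frac{1}{- \frac{4851173312}{120393}} = - \frac{120393}{4851173312}$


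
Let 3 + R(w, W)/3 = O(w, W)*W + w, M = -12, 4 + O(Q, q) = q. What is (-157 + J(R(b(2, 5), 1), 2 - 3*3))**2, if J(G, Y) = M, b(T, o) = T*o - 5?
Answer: 28561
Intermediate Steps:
O(Q, q) = -4 + q
b(T, o) = -5 + T*o
R(w, W) = -9 + 3*w + 3*W*(-4 + W) (R(w, W) = -9 + 3*((-4 + W)*W + w) = -9 + 3*(W*(-4 + W) + w) = -9 + 3*(w + W*(-4 + W)) = -9 + (3*w + 3*W*(-4 + W)) = -9 + 3*w + 3*W*(-4 + W))
J(G, Y) = -12
(-157 + J(R(b(2, 5), 1), 2 - 3*3))**2 = (-157 - 12)**2 = (-169)**2 = 28561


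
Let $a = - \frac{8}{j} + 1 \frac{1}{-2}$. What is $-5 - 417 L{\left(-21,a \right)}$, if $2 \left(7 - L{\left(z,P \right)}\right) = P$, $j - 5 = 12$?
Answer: $- \frac{212593}{68} \approx -3126.4$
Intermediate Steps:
$j = 17$ ($j = 5 + 12 = 17$)
$a = - \frac{33}{34}$ ($a = - \frac{8}{17} + 1 \frac{1}{-2} = \left(-8\right) \frac{1}{17} + 1 \left(- \frac{1}{2}\right) = - \frac{8}{17} - \frac{1}{2} = - \frac{33}{34} \approx -0.97059$)
$L{\left(z,P \right)} = 7 - \frac{P}{2}$
$-5 - 417 L{\left(-21,a \right)} = -5 - 417 \left(7 - - \frac{33}{68}\right) = -5 - 417 \left(7 + \frac{33}{68}\right) = -5 - \frac{212253}{68} = - \frac{212593}{68}$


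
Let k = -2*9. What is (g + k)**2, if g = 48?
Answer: 900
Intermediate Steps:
k = -18
(g + k)**2 = (48 - 18)**2 = 30**2 = 900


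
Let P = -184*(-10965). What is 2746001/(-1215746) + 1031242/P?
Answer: -1071623360257/613210124940 ≈ -1.7476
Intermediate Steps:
P = 2017560
2746001/(-1215746) + 1031242/P = 2746001/(-1215746) + 1031242/2017560 = 2746001*(-1/1215746) + 1031242*(1/2017560) = -2746001/1215746 + 515621/1008780 = -1071623360257/613210124940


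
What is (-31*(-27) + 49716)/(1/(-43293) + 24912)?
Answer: 2188591029/1078515215 ≈ 2.0293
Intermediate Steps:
(-31*(-27) + 49716)/(1/(-43293) + 24912) = (837 + 49716)/(-1/43293 + 24912) = 50553/(1078515215/43293) = 50553*(43293/1078515215) = 2188591029/1078515215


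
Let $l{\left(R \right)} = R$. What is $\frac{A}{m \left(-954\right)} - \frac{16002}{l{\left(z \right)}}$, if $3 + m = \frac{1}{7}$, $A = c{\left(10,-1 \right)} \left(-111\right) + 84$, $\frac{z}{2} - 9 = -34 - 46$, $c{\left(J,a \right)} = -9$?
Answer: $\frac{51065777}{451560} \approx 113.09$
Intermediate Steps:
$z = -142$ ($z = 18 + 2 \left(-34 - 46\right) = 18 + 2 \left(-80\right) = 18 - 160 = -142$)
$A = 1083$ ($A = \left(-9\right) \left(-111\right) + 84 = 999 + 84 = 1083$)
$m = - \frac{20}{7}$ ($m = -3 + \frac{1}{7} = - \frac{20}{7} \approx -2.8571$)
$\frac{A}{m \left(-954\right)} - \frac{16002}{l{\left(z \right)}} = \frac{1083}{\left(- \frac{20}{7}\right) \left(-954\right)} - \frac{16002}{-142} = \frac{1083}{\frac{19080}{7}} - - \frac{8001}{71} = 1083 \cdot \frac{7}{19080} + \frac{8001}{71} = \frac{2527}{6360} + \frac{8001}{71} = \frac{51065777}{451560}$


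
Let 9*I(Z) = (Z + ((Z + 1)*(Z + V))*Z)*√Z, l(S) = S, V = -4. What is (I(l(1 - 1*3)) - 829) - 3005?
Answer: -3834 - 14*I*√2/9 ≈ -3834.0 - 2.1999*I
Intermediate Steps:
I(Z) = √Z*(Z + Z*(1 + Z)*(-4 + Z))/9 (I(Z) = ((Z + ((Z + 1)*(Z - 4))*Z)*√Z)/9 = ((Z + ((1 + Z)*(-4 + Z))*Z)*√Z)/9 = ((Z + Z*(1 + Z)*(-4 + Z))*√Z)/9 = (√Z*(Z + Z*(1 + Z)*(-4 + Z)))/9 = √Z*(Z + Z*(1 + Z)*(-4 + Z))/9)
(I(l(1 - 1*3)) - 829) - 3005 = ((1 - 1*3)^(3/2)*(-3 + (1 - 1*3)² - 3*(1 - 1*3))/9 - 829) - 3005 = ((1 - 3)^(3/2)*(-3 + (1 - 3)² - 3*(1 - 3))/9 - 829) - 3005 = ((-2)^(3/2)*(-3 + (-2)² - 3*(-2))/9 - 829) - 3005 = ((-2*I*√2)*(-3 + 4 + 6)/9 - 829) - 3005 = ((⅑)*(-2*I*√2)*7 - 829) - 3005 = (-14*I*√2/9 - 829) - 3005 = (-829 - 14*I*√2/9) - 3005 = -3834 - 14*I*√2/9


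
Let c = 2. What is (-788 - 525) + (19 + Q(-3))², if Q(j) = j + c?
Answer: -989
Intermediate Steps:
Q(j) = 2 + j (Q(j) = j + 2 = 2 + j)
(-788 - 525) + (19 + Q(-3))² = (-788 - 525) + (19 + (2 - 3))² = -1313 + (19 - 1)² = -1313 + 18² = -1313 + 324 = -989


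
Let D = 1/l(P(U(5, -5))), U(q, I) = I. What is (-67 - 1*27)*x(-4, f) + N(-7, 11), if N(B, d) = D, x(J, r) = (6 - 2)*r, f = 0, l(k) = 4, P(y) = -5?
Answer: ¼ ≈ 0.25000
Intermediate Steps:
D = ¼ (D = 1/4 = ¼ ≈ 0.25000)
x(J, r) = 4*r
N(B, d) = ¼
(-67 - 1*27)*x(-4, f) + N(-7, 11) = (-67 - 1*27)*(4*0) + ¼ = (-67 - 27)*0 + ¼ = -94*0 + ¼ = 0 + ¼ = ¼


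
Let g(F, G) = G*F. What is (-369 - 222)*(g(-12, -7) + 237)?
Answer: -189711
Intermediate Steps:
g(F, G) = F*G
(-369 - 222)*(g(-12, -7) + 237) = (-369 - 222)*(-12*(-7) + 237) = -591*(84 + 237) = -591*321 = -189711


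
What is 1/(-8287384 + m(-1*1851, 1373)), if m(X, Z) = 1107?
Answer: -1/8286277 ≈ -1.2068e-7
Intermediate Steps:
1/(-8287384 + m(-1*1851, 1373)) = 1/(-8287384 + 1107) = 1/(-8286277) = -1/8286277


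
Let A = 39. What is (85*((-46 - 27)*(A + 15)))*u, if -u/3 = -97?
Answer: -97505370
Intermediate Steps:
u = 291 (u = -3*(-97) = 291)
(85*((-46 - 27)*(A + 15)))*u = (85*((-46 - 27)*(39 + 15)))*291 = (85*(-73*54))*291 = (85*(-3942))*291 = -335070*291 = -97505370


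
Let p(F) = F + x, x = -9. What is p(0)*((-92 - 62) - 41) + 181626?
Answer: 183381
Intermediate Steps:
p(F) = -9 + F (p(F) = F - 9 = -9 + F)
p(0)*((-92 - 62) - 41) + 181626 = (-9 + 0)*((-92 - 62) - 41) + 181626 = -9*(-154 - 41) + 181626 = -9*(-195) + 181626 = 1755 + 181626 = 183381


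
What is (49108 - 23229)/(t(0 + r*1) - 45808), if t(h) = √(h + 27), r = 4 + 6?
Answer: -1185465232/2098372827 - 25879*√37/2098372827 ≈ -0.56502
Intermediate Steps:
r = 10
t(h) = √(27 + h)
(49108 - 23229)/(t(0 + r*1) - 45808) = (49108 - 23229)/(√(27 + (0 + 10*1)) - 45808) = 25879/(√(27 + (0 + 10)) - 45808) = 25879/(√(27 + 10) - 45808) = 25879/(√37 - 45808) = 25879/(-45808 + √37)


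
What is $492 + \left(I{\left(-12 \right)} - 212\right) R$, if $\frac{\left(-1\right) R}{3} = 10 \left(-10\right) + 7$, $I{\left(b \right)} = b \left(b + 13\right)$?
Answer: $-62004$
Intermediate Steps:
$I{\left(b \right)} = b \left(13 + b\right)$
$R = 279$ ($R = - 3 \left(10 \left(-10\right) + 7\right) = - 3 \left(-100 + 7\right) = \left(-3\right) \left(-93\right) = 279$)
$492 + \left(I{\left(-12 \right)} - 212\right) R = 492 + \left(- 12 \left(13 - 12\right) - 212\right) 279 = 492 + \left(\left(-12\right) 1 - 212\right) 279 = 492 + \left(-12 - 212\right) 279 = 492 - 62496 = -62004$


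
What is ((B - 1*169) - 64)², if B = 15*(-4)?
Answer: 85849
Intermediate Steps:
B = -60
((B - 1*169) - 64)² = ((-60 - 1*169) - 64)² = ((-60 - 169) - 64)² = (-229 - 64)² = (-293)² = 85849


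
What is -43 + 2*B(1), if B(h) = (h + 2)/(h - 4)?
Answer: -45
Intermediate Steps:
B(h) = (2 + h)/(-4 + h)
-43 + 2*B(1) = -43 + 2*((2 + 1)/(-4 + 1)) = -43 + 2*(3/(-3)) = -43 + 2*(-⅓*3) = -43 + 2*(-1) = -43 - 2 = -45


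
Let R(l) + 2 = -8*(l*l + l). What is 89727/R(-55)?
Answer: -89727/23762 ≈ -3.7761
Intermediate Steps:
R(l) = -2 - 8*l - 8*l**2 (R(l) = -2 - 8*(l*l + l) = -2 - 8*(l**2 + l) = -2 - 8*(l + l**2) = -2 + (-8*l - 8*l**2) = -2 - 8*l - 8*l**2)
89727/R(-55) = 89727/(-2 - 8*(-55) - 8*(-55)**2) = 89727/(-2 + 440 - 8*3025) = 89727/(-2 + 440 - 24200) = 89727/(-23762) = 89727*(-1/23762) = -89727/23762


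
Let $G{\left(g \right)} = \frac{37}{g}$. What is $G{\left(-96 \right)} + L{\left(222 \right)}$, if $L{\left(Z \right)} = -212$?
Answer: $- \frac{20389}{96} \approx -212.39$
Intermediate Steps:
$G{\left(-96 \right)} + L{\left(222 \right)} = \frac{37}{-96} - 212 = 37 \left(- \frac{1}{96}\right) - 212 = - \frac{37}{96} - 212 = - \frac{20389}{96}$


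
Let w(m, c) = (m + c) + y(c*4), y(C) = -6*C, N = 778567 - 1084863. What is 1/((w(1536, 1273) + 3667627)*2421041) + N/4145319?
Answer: -2699174813450694905/36529829441245738836 ≈ -0.073890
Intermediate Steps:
N = -306296
w(m, c) = m - 23*c (w(m, c) = (m + c) - 6*c*4 = (c + m) - 24*c = m - 23*c)
1/((w(1536, 1273) + 3667627)*2421041) + N/4145319 = 1/(((1536 - 23*1273) + 3667627)*2421041) - 306296/4145319 = (1/2421041)/((1536 - 29279) + 3667627) - 306296*1/4145319 = (1/2421041)/(-27743 + 3667627) - 306296/4145319 = (1/2421041)/3639884 - 306296/4145319 = (1/3639884)*(1/2421041) - 306296/4145319 = 1/8812308399244 - 306296/4145319 = -2699174813450694905/36529829441245738836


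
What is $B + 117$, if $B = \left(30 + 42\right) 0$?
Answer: $117$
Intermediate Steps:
$B = 0$ ($B = 72 \cdot 0 = 0$)
$B + 117 = 0 + 117 = 117$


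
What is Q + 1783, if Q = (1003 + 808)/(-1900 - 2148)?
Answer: 7215773/4048 ≈ 1782.6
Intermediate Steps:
Q = -1811/4048 (Q = 1811/(-4048) = 1811*(-1/4048) = -1811/4048 ≈ -0.44738)
Q + 1783 = -1811/4048 + 1783 = 7215773/4048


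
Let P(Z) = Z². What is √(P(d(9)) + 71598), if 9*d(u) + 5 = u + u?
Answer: √5799607/9 ≈ 267.58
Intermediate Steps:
d(u) = -5/9 + 2*u/9 (d(u) = -5/9 + (u + u)/9 = -5/9 + (2*u)/9 = -5/9 + 2*u/9)
√(P(d(9)) + 71598) = √((-5/9 + (2/9)*9)² + 71598) = √((-5/9 + 2)² + 71598) = √((13/9)² + 71598) = √(169/81 + 71598) = √(5799607/81) = √5799607/9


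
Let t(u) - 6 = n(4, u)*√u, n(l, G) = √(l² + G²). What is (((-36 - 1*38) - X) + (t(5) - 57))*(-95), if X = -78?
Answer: 4465 - 95*√205 ≈ 3104.8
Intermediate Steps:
n(l, G) = √(G² + l²)
t(u) = 6 + √u*√(16 + u²) (t(u) = 6 + √(u² + 4²)*√u = 6 + √(u² + 16)*√u = 6 + √(16 + u²)*√u = 6 + √u*√(16 + u²))
(((-36 - 1*38) - X) + (t(5) - 57))*(-95) = (((-36 - 1*38) - 1*(-78)) + ((6 + √5*√(16 + 5²)) - 57))*(-95) = (((-36 - 38) + 78) + ((6 + √5*√(16 + 25)) - 57))*(-95) = ((-74 + 78) + ((6 + √5*√41) - 57))*(-95) = (4 + ((6 + √205) - 57))*(-95) = (4 + (-51 + √205))*(-95) = (-47 + √205)*(-95) = 4465 - 95*√205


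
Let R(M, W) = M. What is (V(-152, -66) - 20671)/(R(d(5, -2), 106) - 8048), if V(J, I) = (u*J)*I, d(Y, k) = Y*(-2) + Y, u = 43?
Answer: -410705/8053 ≈ -51.000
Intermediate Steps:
d(Y, k) = -Y (d(Y, k) = -2*Y + Y = -Y)
V(J, I) = 43*I*J (V(J, I) = (43*J)*I = 43*I*J)
(V(-152, -66) - 20671)/(R(d(5, -2), 106) - 8048) = (43*(-66)*(-152) - 20671)/(-1*5 - 8048) = (431376 - 20671)/(-5 - 8048) = 410705/(-8053) = 410705*(-1/8053) = -410705/8053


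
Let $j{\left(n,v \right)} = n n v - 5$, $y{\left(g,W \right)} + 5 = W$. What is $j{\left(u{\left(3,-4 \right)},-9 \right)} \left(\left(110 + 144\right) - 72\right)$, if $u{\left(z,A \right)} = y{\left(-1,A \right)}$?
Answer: $-133588$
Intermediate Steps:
$y{\left(g,W \right)} = -5 + W$
$u{\left(z,A \right)} = -5 + A$
$j{\left(n,v \right)} = -5 + v n^{2}$ ($j{\left(n,v \right)} = n^{2} v - 5 = v n^{2} - 5 = -5 + v n^{2}$)
$j{\left(u{\left(3,-4 \right)},-9 \right)} \left(\left(110 + 144\right) - 72\right) = \left(-5 - 9 \left(-5 - 4\right)^{2}\right) \left(\left(110 + 144\right) - 72\right) = \left(-5 - 9 \left(-9\right)^{2}\right) \left(254 - 72\right) = \left(-5 - 729\right) 182 = \left(-734\right) 182 = -133588$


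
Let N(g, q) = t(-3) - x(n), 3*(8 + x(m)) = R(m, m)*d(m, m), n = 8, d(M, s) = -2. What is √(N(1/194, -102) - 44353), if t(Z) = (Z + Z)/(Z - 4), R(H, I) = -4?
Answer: I*√19556943/21 ≈ 210.59*I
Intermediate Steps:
t(Z) = 2*Z/(-4 + Z) (t(Z) = (2*Z)/(-4 + Z) = 2*Z/(-4 + Z))
x(m) = -16/3 (x(m) = -8 + (-4*(-2))/3 = -8 + (⅓)*8 = -8 + 8/3 = -16/3)
N(g, q) = 130/21 (N(g, q) = 2*(-3)/(-4 - 3) - 1*(-16/3) = 2*(-3)/(-7) + 16/3 = 2*(-3)*(-⅐) + 16/3 = 6/7 + 16/3 = 130/21)
√(N(1/194, -102) - 44353) = √(130/21 - 44353) = √(-931283/21) = I*√19556943/21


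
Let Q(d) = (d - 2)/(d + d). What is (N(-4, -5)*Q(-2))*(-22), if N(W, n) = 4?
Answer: -88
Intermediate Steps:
Q(d) = (-2 + d)/(2*d) (Q(d) = (-2 + d)/((2*d)) = (-2 + d)*(1/(2*d)) = (-2 + d)/(2*d))
(N(-4, -5)*Q(-2))*(-22) = (4*((½)*(-2 - 2)/(-2)))*(-22) = (4*((½)*(-½)*(-4)))*(-22) = (4*1)*(-22) = 4*(-22) = -88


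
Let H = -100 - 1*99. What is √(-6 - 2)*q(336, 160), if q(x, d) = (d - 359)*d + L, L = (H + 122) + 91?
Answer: -63652*I*√2 ≈ -90018.0*I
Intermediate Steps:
H = -199 (H = -100 - 99 = -199)
L = 14 (L = (-199 + 122) + 91 = -77 + 91 = 14)
q(x, d) = 14 + d*(-359 + d) (q(x, d) = (d - 359)*d + 14 = (-359 + d)*d + 14 = d*(-359 + d) + 14 = 14 + d*(-359 + d))
√(-6 - 2)*q(336, 160) = √(-6 - 2)*(14 + 160² - 359*160) = √(-8)*(14 + 25600 - 57440) = (2*I*√2)*(-31826) = -63652*I*√2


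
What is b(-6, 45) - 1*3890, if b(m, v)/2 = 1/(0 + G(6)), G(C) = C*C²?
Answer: -420119/108 ≈ -3890.0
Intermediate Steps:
G(C) = C³
b(m, v) = 1/108 (b(m, v) = 2/(0 + 6³) = 2/(0 + 216) = 2/216 = 2*(1/216) = 1/108)
b(-6, 45) - 1*3890 = 1/108 - 1*3890 = 1/108 - 3890 = -420119/108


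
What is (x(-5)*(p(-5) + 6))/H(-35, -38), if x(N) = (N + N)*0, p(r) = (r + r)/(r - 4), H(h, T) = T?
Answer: 0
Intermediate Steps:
p(r) = 2*r/(-4 + r) (p(r) = (2*r)/(-4 + r) = 2*r/(-4 + r))
x(N) = 0 (x(N) = (2*N)*0 = 0)
(x(-5)*(p(-5) + 6))/H(-35, -38) = (0*(2*(-5)/(-4 - 5) + 6))/(-38) = (0*(2*(-5)/(-9) + 6))*(-1/38) = (0*(2*(-5)*(-⅑) + 6))*(-1/38) = (0*(10/9 + 6))*(-1/38) = (0*(64/9))*(-1/38) = 0*(-1/38) = 0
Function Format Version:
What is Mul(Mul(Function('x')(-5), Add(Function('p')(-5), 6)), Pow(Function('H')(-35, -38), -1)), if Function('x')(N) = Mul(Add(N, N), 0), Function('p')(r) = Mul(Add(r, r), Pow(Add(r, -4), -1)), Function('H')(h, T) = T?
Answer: 0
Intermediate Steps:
Function('p')(r) = Mul(2, r, Pow(Add(-4, r), -1)) (Function('p')(r) = Mul(Mul(2, r), Pow(Add(-4, r), -1)) = Mul(2, r, Pow(Add(-4, r), -1)))
Function('x')(N) = 0 (Function('x')(N) = Mul(Mul(2, N), 0) = 0)
Mul(Mul(Function('x')(-5), Add(Function('p')(-5), 6)), Pow(Function('H')(-35, -38), -1)) = Mul(Mul(0, Add(Mul(2, -5, Pow(Add(-4, -5), -1)), 6)), Pow(-38, -1)) = Mul(Mul(0, Add(Mul(2, -5, Pow(-9, -1)), 6)), Rational(-1, 38)) = Mul(Mul(0, Add(Mul(2, -5, Rational(-1, 9)), 6)), Rational(-1, 38)) = Mul(Mul(0, Add(Rational(10, 9), 6)), Rational(-1, 38)) = Mul(Mul(0, Rational(64, 9)), Rational(-1, 38)) = Mul(0, Rational(-1, 38)) = 0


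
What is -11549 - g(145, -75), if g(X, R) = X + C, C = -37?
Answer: -11657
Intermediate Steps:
g(X, R) = -37 + X (g(X, R) = X - 37 = -37 + X)
-11549 - g(145, -75) = -11549 - (-37 + 145) = -11549 - 1*108 = -11549 - 108 = -11657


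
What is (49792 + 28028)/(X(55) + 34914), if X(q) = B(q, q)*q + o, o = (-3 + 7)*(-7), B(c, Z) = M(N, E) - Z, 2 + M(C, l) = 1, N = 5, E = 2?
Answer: 12970/5301 ≈ 2.4467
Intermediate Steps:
M(C, l) = -1 (M(C, l) = -2 + 1 = -1)
B(c, Z) = -1 - Z
o = -28 (o = 4*(-7) = -28)
X(q) = -28 + q*(-1 - q) (X(q) = (-1 - q)*q - 28 = q*(-1 - q) - 28 = -28 + q*(-1 - q))
(49792 + 28028)/(X(55) + 34914) = (49792 + 28028)/((-28 - 1*55*(1 + 55)) + 34914) = 77820/((-28 - 1*55*56) + 34914) = 77820/((-28 - 3080) + 34914) = 77820/(-3108 + 34914) = 77820/31806 = 77820*(1/31806) = 12970/5301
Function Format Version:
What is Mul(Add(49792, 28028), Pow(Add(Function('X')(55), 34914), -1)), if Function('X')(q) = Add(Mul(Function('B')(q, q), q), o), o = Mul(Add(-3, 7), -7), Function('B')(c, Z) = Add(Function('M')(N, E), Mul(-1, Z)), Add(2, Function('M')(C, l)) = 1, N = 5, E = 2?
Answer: Rational(12970, 5301) ≈ 2.4467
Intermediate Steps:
Function('M')(C, l) = -1 (Function('M')(C, l) = Add(-2, 1) = -1)
Function('B')(c, Z) = Add(-1, Mul(-1, Z))
o = -28 (o = Mul(4, -7) = -28)
Function('X')(q) = Add(-28, Mul(q, Add(-1, Mul(-1, q)))) (Function('X')(q) = Add(Mul(Add(-1, Mul(-1, q)), q), -28) = Add(Mul(q, Add(-1, Mul(-1, q))), -28) = Add(-28, Mul(q, Add(-1, Mul(-1, q)))))
Mul(Add(49792, 28028), Pow(Add(Function('X')(55), 34914), -1)) = Mul(Add(49792, 28028), Pow(Add(Add(-28, Mul(-1, 55, Add(1, 55))), 34914), -1)) = Mul(77820, Pow(Add(Add(-28, Mul(-1, 55, 56)), 34914), -1)) = Mul(77820, Pow(Add(Add(-28, -3080), 34914), -1)) = Mul(77820, Pow(Add(-3108, 34914), -1)) = Mul(77820, Pow(31806, -1)) = Mul(77820, Rational(1, 31806)) = Rational(12970, 5301)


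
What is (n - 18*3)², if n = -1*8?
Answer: 3844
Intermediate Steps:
n = -8
(n - 18*3)² = (-8 - 18*3)² = (-8 - 54)² = (-62)² = 3844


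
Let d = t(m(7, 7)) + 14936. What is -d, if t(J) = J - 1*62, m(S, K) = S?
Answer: -14881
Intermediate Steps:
t(J) = -62 + J (t(J) = J - 62 = -62 + J)
d = 14881 (d = (-62 + 7) + 14936 = -55 + 14936 = 14881)
-d = -1*14881 = -14881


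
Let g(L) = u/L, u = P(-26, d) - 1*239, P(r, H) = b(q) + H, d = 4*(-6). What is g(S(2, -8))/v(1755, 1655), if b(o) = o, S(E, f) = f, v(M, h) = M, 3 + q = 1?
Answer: 53/2808 ≈ 0.018875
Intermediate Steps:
q = -2 (q = -3 + 1 = -2)
d = -24
P(r, H) = -2 + H
u = -265 (u = (-2 - 24) - 1*239 = -26 - 239 = -265)
g(L) = -265/L
g(S(2, -8))/v(1755, 1655) = -265/(-8)/1755 = -265*(-⅛)*(1/1755) = (265/8)*(1/1755) = 53/2808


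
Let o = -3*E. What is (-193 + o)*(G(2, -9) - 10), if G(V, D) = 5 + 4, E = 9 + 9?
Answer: 247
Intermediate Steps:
E = 18
o = -54 (o = -3*18 = -54)
G(V, D) = 9
(-193 + o)*(G(2, -9) - 10) = (-193 - 54)*(9 - 10) = -247*(-1) = 247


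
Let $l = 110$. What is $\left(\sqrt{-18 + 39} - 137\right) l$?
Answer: $-15070 + 110 \sqrt{21} \approx -14566.0$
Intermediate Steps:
$\left(\sqrt{-18 + 39} - 137\right) l = \left(\sqrt{-18 + 39} - 137\right) 110 = \left(\sqrt{21} - 137\right) 110 = \left(-137 + \sqrt{21}\right) 110 = -15070 + 110 \sqrt{21}$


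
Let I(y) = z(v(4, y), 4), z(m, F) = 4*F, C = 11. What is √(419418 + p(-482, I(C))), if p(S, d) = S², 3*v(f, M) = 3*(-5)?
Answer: √651742 ≈ 807.31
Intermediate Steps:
v(f, M) = -5 (v(f, M) = (3*(-5))/3 = (⅓)*(-15) = -5)
I(y) = 16 (I(y) = 4*4 = 16)
√(419418 + p(-482, I(C))) = √(419418 + (-482)²) = √(419418 + 232324) = √651742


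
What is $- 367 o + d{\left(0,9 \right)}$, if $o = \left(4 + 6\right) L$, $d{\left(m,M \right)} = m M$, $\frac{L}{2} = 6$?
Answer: $-44040$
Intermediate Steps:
$L = 12$ ($L = 2 \cdot 6 = 12$)
$d{\left(m,M \right)} = M m$
$o = 120$ ($o = \left(4 + 6\right) 12 = 10 \cdot 12 = 120$)
$- 367 o + d{\left(0,9 \right)} = \left(-367\right) 120 + 9 \cdot 0 = -44040 + 0 = -44040$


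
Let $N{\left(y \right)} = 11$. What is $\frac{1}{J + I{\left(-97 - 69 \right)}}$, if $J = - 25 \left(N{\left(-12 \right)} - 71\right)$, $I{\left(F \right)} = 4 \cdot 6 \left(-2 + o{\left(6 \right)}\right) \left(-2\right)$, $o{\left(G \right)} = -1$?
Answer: $\frac{1}{1644} \approx 0.00060827$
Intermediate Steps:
$I{\left(F \right)} = 144$ ($I{\left(F \right)} = 4 \cdot 6 \left(-2 - 1\right) \left(-2\right) = 24 \left(\left(-3\right) \left(-2\right)\right) = 24 \cdot 6 = 144$)
$J = 1500$ ($J = - 25 \left(11 - 71\right) = \left(-25\right) \left(-60\right) = 1500$)
$\frac{1}{J + I{\left(-97 - 69 \right)}} = \frac{1}{1500 + 144} = \frac{1}{1644}$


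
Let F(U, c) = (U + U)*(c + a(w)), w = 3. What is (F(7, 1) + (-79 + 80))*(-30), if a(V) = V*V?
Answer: -4230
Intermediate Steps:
a(V) = V²
F(U, c) = 2*U*(9 + c) (F(U, c) = (U + U)*(c + 3²) = (2*U)*(c + 9) = (2*U)*(9 + c) = 2*U*(9 + c))
(F(7, 1) + (-79 + 80))*(-30) = (2*7*(9 + 1) + (-79 + 80))*(-30) = (2*7*10 + 1)*(-30) = (140 + 1)*(-30) = 141*(-30) = -4230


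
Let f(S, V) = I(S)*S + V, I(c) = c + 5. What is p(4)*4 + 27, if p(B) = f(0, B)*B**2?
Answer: 283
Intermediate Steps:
I(c) = 5 + c
f(S, V) = V + S*(5 + S) (f(S, V) = (5 + S)*S + V = S*(5 + S) + V = V + S*(5 + S))
p(B) = B**3 (p(B) = (B + 0*(5 + 0))*B**2 = (B + 0*5)*B**2 = (B + 0)*B**2 = B*B**2 = B**3)
p(4)*4 + 27 = 4**3*4 + 27 = 64*4 + 27 = 256 + 27 = 283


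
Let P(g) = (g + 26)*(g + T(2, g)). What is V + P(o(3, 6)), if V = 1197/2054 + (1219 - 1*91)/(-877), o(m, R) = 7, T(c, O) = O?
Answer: 830960253/1801358 ≈ 461.30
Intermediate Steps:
P(g) = 2*g*(26 + g) (P(g) = (g + 26)*(g + g) = (26 + g)*(2*g) = 2*g*(26 + g))
V = -1267143/1801358 (V = 1197*(1/2054) + (1219 - 91)*(-1/877) = 1197/2054 + 1128*(-1/877) = 1197/2054 - 1128/877 = -1267143/1801358 ≈ -0.70344)
V + P(o(3, 6)) = -1267143/1801358 + 2*7*(26 + 7) = -1267143/1801358 + 2*7*33 = -1267143/1801358 + 462 = 830960253/1801358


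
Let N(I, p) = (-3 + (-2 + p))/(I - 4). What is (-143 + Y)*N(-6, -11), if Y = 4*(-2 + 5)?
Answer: -1048/5 ≈ -209.60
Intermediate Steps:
N(I, p) = (-5 + p)/(-4 + I)
Y = 12 (Y = 4*3 = 12)
(-143 + Y)*N(-6, -11) = (-143 + 12)*((-5 - 11)/(-4 - 6)) = -131*(-16)/(-10) = -(-131)*(-16)/10 = -131*8/5 = -1048/5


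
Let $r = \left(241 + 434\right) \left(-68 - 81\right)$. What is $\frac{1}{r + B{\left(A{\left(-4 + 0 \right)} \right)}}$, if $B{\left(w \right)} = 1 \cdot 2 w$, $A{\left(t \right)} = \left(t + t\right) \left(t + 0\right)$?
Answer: $- \frac{1}{100511} \approx -9.9492 \cdot 10^{-6}$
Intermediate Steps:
$A{\left(t \right)} = 2 t^{2}$ ($A{\left(t \right)} = 2 t t = 2 t^{2}$)
$B{\left(w \right)} = 2 w$
$r = -100575$ ($r = 675 \left(-149\right) = -100575$)
$\frac{1}{r + B{\left(A{\left(-4 + 0 \right)} \right)}} = \frac{1}{-100575 + 2 \cdot 2 \left(-4 + 0\right)^{2}} = \frac{1}{-100575 + 2 \cdot 2 \left(-4\right)^{2}} = \frac{1}{-100575 + 2 \cdot 2 \cdot 16} = \frac{1}{-100575 + 2 \cdot 32} = \frac{1}{-100575 + 64} = \frac{1}{-100511} = - \frac{1}{100511}$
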